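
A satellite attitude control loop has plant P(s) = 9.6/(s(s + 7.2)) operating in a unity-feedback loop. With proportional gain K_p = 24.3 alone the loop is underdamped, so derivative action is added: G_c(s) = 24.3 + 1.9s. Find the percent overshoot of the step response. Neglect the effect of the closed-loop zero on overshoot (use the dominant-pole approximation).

Forward path: (24.3 + 1.9s)·9.6/(s(s+7.2)). The closed-loop characteristic equation is s² + (7.2 + 9.6·1.9)s + 9.6·24.3 = 0.
That is s² + 25.44s + 233.3 = 0, so ω_n = 15.27 rad/s and ζ = 25.44/(2·15.27) = 0.8328.
%OS = 100·exp(−πζ/√(1−ζ²)) = 0.886%.

0.886%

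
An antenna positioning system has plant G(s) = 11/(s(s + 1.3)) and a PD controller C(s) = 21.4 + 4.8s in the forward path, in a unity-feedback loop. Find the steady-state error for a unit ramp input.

0.00552

The loop has one pole at the origin (type 1). Velocity error constant K_v = lim_{s→0} s·C(s)G(s) = 21.4·11/1.3 = 181.1.
Steady-state error to a unit ramp: e_ss = 1/K_v = 0.00552.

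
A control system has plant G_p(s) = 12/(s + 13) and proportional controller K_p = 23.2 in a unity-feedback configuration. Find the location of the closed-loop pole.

Closed-loop transfer function: T(s) = K_p·G_p(s)/(1 + K_p·G_p(s)) = 278.4/(s + 13 + 278.4) = 278.4/(s + 291.4).
The closed-loop pole is at s = −291.4.

s = -291.4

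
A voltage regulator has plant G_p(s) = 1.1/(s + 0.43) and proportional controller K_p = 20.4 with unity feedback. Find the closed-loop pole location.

s = -22.87

Closed-loop transfer function: T(s) = K_p·G_p(s)/(1 + K_p·G_p(s)) = 22.44/(s + 0.43 + 22.44) = 22.44/(s + 22.87).
The closed-loop pole is at s = −22.87.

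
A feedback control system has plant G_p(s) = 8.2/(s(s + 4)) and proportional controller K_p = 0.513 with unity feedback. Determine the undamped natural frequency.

With unity feedback the closed-loop characteristic equation is s² + 4s + 0.513·8.2 = s² + 4s + 4.207 = 0.
Matching s² + 2ζω_n s + ω_n²: ω_n = √4.207 = 2.051 rad/s and 2ζω_n = 4, so ζ = 4/(2·2.051) = 0.975.

ω_n = 2.05 rad/s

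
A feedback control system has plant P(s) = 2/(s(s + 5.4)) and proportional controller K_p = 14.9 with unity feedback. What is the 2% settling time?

Closed-loop characteristic equation: s² + 5.4s + 29.8 = 0, so ω_n = 5.459 rad/s and ζ = 5.4/(2·5.459) = 0.4946.
2% settling time T_s ≈ 4/(ζω_n) = 4/2.7 = 1.48 s.

T_s ≈ 1.48 s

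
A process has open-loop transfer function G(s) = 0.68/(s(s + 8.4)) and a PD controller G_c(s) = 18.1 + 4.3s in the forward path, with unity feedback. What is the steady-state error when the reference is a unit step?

0

The open loop G_c(s)G(s) has a pole at the origin (type 1), so the static position error constant is infinite and e_ss = 1/(1+∞) = 0.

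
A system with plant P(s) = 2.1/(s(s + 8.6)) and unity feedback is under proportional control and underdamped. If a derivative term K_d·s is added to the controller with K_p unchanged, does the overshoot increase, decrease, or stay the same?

decrease

With PD the characteristic equation becomes s² + (a + K·K_d)s + K·K_p = 0; the damping term grows, ζ rises, overshoot falls.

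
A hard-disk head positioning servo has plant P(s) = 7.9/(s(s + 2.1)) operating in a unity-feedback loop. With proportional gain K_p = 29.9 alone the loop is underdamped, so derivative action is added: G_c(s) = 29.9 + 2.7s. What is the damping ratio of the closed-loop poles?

Forward path: (29.9 + 2.7s)·7.9/(s(s+2.1)). The closed-loop characteristic equation is s² + (2.1 + 7.9·2.7)s + 7.9·29.9 = 0.
That is s² + 23.43s + 236.2 = 0, so ω_n = 15.37 rad/s and ζ = 23.43/(2·15.37) = 0.7622.

ζ = 0.762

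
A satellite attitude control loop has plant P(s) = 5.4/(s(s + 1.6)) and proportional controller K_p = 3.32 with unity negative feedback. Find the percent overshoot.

The closed-loop denominator s² + 1.6s + 17.93 gives ω_n = √17.93 = 4.234 and ζ = 1.6/(2ω_n) = 0.1889.
%OS = 100·exp(−πζ/√(1−ζ²)) = 100·exp(−π·0.1889/√0.9643) = 54.6%.

54.6%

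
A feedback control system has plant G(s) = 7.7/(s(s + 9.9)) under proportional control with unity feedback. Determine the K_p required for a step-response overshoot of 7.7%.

From %OS = 100·exp(−πζ/√(1−ζ²)) = 7.7%, ζ = −ln(0.077)/√(π²+ln²(0.077)) = 0.6323.
Characteristic equation s² + 9.9s + 7.7K_p = 0 gives ζ = 9.9/(2√(7.7K_p)).
Setting ζ = 0.6323: √(7.7K_p) = 9.9/(2·0.6323) = 7.829, so K_p = 61.29/7.7 = 7.96.

K_p = 7.96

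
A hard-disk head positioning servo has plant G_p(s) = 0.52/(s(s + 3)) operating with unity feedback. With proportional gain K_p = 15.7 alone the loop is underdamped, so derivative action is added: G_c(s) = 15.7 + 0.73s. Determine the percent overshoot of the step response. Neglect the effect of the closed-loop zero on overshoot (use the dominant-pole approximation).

9.99%

Forward path: (15.7 + 0.73s)·0.52/(s(s+3)). The closed-loop characteristic equation is s² + (3 + 0.52·0.73)s + 0.52·15.7 = 0.
That is s² + 3.38s + 8.164 = 0, so ω_n = 2.857 rad/s and ζ = 3.38/(2·2.857) = 0.5914.
%OS = 100·exp(−πζ/√(1−ζ²)) = 9.99%.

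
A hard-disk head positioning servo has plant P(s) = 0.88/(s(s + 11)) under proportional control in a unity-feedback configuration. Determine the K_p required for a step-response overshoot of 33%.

K_p = 310

From %OS = 100·exp(−πζ/√(1−ζ²)) = 33%, ζ = −ln(0.33)/√(π²+ln²(0.33)) = 0.3328.
Characteristic equation s² + 11s + 0.88K_p = 0 gives ζ = 11/(2√(0.88K_p)).
Setting ζ = 0.3328: √(0.88K_p) = 11/(2·0.3328) = 16.53, so K_p = 273.1/0.88 = 310.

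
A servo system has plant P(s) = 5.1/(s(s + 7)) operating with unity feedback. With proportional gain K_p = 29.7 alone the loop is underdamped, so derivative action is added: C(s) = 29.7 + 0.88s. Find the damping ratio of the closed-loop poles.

ζ = 0.467

Forward path: (29.7 + 0.88s)·5.1/(s(s+7)). The closed-loop characteristic equation is s² + (7 + 5.1·0.88)s + 5.1·29.7 = 0.
That is s² + 11.49s + 151.5 = 0, so ω_n = 12.31 rad/s and ζ = 11.49/(2·12.31) = 0.4667.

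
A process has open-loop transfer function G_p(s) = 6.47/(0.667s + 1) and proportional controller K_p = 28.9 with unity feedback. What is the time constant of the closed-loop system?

τ = 0.00355 s

Closed loop: T(s) = K_p·G_p/(1+K_p·G_p) = 187/(0.667s + 1 + 187), with pole at s = −(1 + 187)/0.667 = −281.8.
Closed-loop time constant τ = 1/281.8 = 0.00355 s.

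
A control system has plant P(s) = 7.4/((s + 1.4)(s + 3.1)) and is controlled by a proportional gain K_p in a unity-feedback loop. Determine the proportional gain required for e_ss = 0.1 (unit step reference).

K_p = 5.28

Steady-state error for a unit step on this type-0 loop is 1/(1 + K_p·P(0)).
P(0) = 1.705. Require 1/(1 + K_p·1.705) = 0.1, so 1 + 1.705·K_p = 10.
K_p = (10 − 1)/1.705 = 5.28.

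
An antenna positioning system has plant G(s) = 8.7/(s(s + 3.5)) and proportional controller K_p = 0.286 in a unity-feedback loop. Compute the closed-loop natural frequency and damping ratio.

With unity feedback the closed-loop characteristic equation is s² + 3.5s + 0.286·8.7 = s² + 3.5s + 2.488 = 0.
Matching s² + 2ζω_n s + ω_n²: ω_n = √2.488 = 1.577 rad/s and 2ζω_n = 3.5, so ζ = 3.5/(2·1.577) = 1.11.

ω_n = 1.58 rad/s, ζ = 1.11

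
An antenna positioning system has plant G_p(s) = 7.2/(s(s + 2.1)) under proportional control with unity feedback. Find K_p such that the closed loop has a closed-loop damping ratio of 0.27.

K_p = 2.1

Closed-loop characteristic equation: s² + 2.1s + K_p·7.2 = 0.
So ω_n = √(7.2K_p) and 2ζω_n = 2.1, giving ζ = 2.1/(2√(7.2K_p)).
Setting ζ = 0.27: √(7.2K_p) = 2.1/(2·0.27) = 3.889, so K_p = 15.12/7.2 = 2.1.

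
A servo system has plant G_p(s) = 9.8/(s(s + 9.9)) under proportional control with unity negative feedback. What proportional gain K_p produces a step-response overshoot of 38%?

K_p = 28.9

From %OS = 100·exp(−πζ/√(1−ζ²)) = 38%, ζ = −ln(0.38)/√(π²+ln²(0.38)) = 0.2943.
Characteristic equation s² + 9.9s + 9.8K_p = 0 gives ζ = 9.9/(2√(9.8K_p)).
Setting ζ = 0.2943: √(9.8K_p) = 9.9/(2·0.2943) = 16.82, so K_p = 282.8/9.8 = 28.9.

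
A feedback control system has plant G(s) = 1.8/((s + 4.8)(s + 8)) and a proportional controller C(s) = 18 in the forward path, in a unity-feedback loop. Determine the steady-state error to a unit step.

The loop is type 0. Static position error constant K_pos = C(0)·G(0) = 18·0.04688 = 0.8438.
Steady-state error to a unit step: e_ss = 1/(1+K_pos) = 1/1.844 = 0.542.

0.542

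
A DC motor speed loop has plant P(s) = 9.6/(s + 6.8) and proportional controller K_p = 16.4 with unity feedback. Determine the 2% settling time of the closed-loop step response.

T_s ≈ 0.0244 s

Closed-loop transfer function: T(s) = K_p·P(s)/(1 + K_p·P(s)) = 157.4/(s + 6.8 + 157.4) = 157.4/(s + 164.2).
Time constant τ = 1/164.2 = 0.006089 s, so the 2% settling time is about 4τ = 0.0244 s.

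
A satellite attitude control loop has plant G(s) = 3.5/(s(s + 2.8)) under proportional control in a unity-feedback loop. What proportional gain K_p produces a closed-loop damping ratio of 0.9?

Closed-loop characteristic equation: s² + 2.8s + K_p·3.5 = 0.
So ω_n = √(3.5K_p) and 2ζω_n = 2.8, giving ζ = 2.8/(2√(3.5K_p)).
Setting ζ = 0.9: √(3.5K_p) = 2.8/(2·0.9) = 1.556, so K_p = 2.42/3.5 = 0.691.

K_p = 0.691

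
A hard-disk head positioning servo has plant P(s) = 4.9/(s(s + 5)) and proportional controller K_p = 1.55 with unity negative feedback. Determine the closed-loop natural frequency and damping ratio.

ω_n = 2.76 rad/s, ζ = 0.907

1 + K_p·P(s) = 0 gives s² + 5s + 7.595 = 0.
So ω_n² = 7.595 ⇒ ω_n = 2.756 rad/s, and ζ = 5/(2ω_n) = 0.907.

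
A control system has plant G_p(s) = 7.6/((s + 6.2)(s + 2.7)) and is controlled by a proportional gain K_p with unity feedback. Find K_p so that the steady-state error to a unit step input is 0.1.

K_p = 19.8

For a type-0 loop with proportional control, e_ss = 1/(1 + K_p·G_p(0)).
G_p(0) = 0.454. Require 1/(1 + K_p·0.454) = 0.1, so 1 + 0.454·K_p = 10.
K_p = (10 − 1)/0.454 = 19.8.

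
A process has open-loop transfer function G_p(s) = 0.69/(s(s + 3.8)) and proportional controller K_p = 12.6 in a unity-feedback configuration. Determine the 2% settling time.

From 1 + K_pG_p(s) = 0: s² + 3.8s + 8.694 = 0 ⇒ ω_n = 2.949, ζ = 0.6444.
2% settling time T_s ≈ 4/(ζω_n) = 4/1.9 = 2.11 s.

T_s ≈ 2.11 s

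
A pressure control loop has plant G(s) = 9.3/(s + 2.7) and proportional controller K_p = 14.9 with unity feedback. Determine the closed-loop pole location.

s = -141.3

Closed-loop transfer function: T(s) = K_p·G(s)/(1 + K_p·G(s)) = 138.6/(s + 2.7 + 138.6) = 138.6/(s + 141.3).
The closed-loop pole is at s = −141.3.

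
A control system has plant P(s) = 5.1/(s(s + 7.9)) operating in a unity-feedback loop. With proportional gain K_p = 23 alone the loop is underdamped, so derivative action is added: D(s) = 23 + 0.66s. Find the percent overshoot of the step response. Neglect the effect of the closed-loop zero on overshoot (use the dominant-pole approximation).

Forward path: (23 + 0.66s)·5.1/(s(s+7.9)). The closed-loop characteristic equation is s² + (7.9 + 5.1·0.66)s + 5.1·23 = 0.
That is s² + 11.27s + 117.3 = 0, so ω_n = 10.83 rad/s and ζ = 11.27/(2·10.83) = 0.5201.
%OS = 100·exp(−πζ/√(1−ζ²)) = 14.8%.

14.8%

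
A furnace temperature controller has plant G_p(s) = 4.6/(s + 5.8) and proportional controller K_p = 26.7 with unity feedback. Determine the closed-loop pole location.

Closed-loop transfer function: T(s) = K_p·G_p(s)/(1 + K_p·G_p(s)) = 122.8/(s + 5.8 + 122.8) = 122.8/(s + 128.6).
The closed-loop pole is at s = −128.6.

s = -128.6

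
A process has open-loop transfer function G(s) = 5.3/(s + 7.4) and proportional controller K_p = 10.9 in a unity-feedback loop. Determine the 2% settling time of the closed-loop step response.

T_s ≈ 0.0614 s

Closed-loop transfer function: T(s) = K_p·G(s)/(1 + K_p·G(s)) = 57.77/(s + 7.4 + 57.77) = 57.77/(s + 65.17).
Time constant τ = 1/65.17 = 0.01534 s, so the 2% settling time is about 4τ = 0.0614 s.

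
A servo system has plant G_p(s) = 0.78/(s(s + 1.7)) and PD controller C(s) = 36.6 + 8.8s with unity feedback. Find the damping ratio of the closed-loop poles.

Forward path: (36.6 + 8.8s)·0.78/(s(s+1.7)). The closed-loop characteristic equation is s² + (1.7 + 0.78·8.8)s + 0.78·36.6 = 0.
That is s² + 8.564s + 28.55 = 0, so ω_n = 5.343 rad/s and ζ = 8.564/(2·5.343) = 0.8014.

ζ = 0.801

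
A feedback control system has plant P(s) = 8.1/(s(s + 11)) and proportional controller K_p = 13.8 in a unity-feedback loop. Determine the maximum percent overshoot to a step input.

Closed-loop characteristic equation: s² + 11s + 111.8 = 0, so ω_n = 10.57 rad/s and ζ = 11/(2·10.57) = 0.5202.
%OS = 100·exp(−πζ/√(1−ζ²)) = 100·exp(−π·0.5202/√0.7294) = 14.8%.

14.8%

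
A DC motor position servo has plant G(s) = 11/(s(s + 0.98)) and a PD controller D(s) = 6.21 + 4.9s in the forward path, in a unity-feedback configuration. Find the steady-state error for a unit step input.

0

The open loop D(s)G(s) has a pole at the origin (type 1), so the static position error constant is infinite and e_ss = 1/(1+∞) = 0.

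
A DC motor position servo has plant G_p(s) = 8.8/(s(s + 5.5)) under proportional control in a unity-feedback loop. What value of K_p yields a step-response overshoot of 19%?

From %OS = 100·exp(−πζ/√(1−ζ²)) = 19%, ζ = −ln(0.19)/√(π²+ln²(0.19)) = 0.4673.
Characteristic equation s² + 5.5s + 8.8K_p = 0 gives ζ = 5.5/(2√(8.8K_p)).
Setting ζ = 0.4673: √(8.8K_p) = 5.5/(2·0.4673) = 5.884, so K_p = 34.62/8.8 = 3.93.

K_p = 3.93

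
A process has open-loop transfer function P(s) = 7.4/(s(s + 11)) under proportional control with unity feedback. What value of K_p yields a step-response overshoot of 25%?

K_p = 25.1

From %OS = 100·exp(−πζ/√(1−ζ²)) = 25%, ζ = −ln(0.25)/√(π²+ln²(0.25)) = 0.4037.
Characteristic equation s² + 11s + 7.4K_p = 0 gives ζ = 11/(2√(7.4K_p)).
Setting ζ = 0.4037: √(7.4K_p) = 11/(2·0.4037) = 13.62, so K_p = 185.6/7.4 = 25.1.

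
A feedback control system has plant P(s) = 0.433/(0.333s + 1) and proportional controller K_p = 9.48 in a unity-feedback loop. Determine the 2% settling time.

T_s ≈ 0.261 s

Closed loop: T(s) = K_p·P/(1+K_p·P) = 4.105/(0.333s + 1 + 4.105), with pole at s = −(1 + 4.105)/0.333 = −15.33.
τ = 1/15.33 = 0.06523 s, so 2% settling time ≈ 4τ = 0.261 s.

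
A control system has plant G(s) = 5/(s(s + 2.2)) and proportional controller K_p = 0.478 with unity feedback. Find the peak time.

T_p = 2.89 s

The closed-loop denominator s² + 2.2s + 2.39 gives ω_n = √2.39 = 1.546 and ζ = 2.2/(2ω_n) = 0.7115.
Damped frequency ω_d = ω_n√(1−ζ²) = 1.086 rad/s, so peak time T_p = π/ω_d = 2.89 s.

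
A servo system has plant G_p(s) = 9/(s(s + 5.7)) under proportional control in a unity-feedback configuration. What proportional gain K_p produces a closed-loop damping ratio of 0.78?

Closed-loop characteristic equation: s² + 5.7s + K_p·9 = 0.
So ω_n = √(9K_p) and 2ζω_n = 5.7, giving ζ = 5.7/(2√(9K_p)).
Setting ζ = 0.78: √(9K_p) = 5.7/(2·0.78) = 3.654, so K_p = 13.35/9 = 1.48.

K_p = 1.48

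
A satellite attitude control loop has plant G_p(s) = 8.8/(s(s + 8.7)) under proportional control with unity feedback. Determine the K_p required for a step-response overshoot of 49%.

K_p = 43.9

From %OS = 100·exp(−πζ/√(1−ζ²)) = 49%, ζ = −ln(0.49)/√(π²+ln²(0.49)) = 0.2214.
Characteristic equation s² + 8.7s + 8.8K_p = 0 gives ζ = 8.7/(2√(8.8K_p)).
Setting ζ = 0.2214: √(8.8K_p) = 8.7/(2·0.2214) = 19.65, so K_p = 385.9/8.8 = 43.9.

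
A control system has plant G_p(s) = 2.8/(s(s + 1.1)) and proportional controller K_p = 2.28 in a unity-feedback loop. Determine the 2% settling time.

Closed-loop characteristic equation: s² + 1.1s + 6.384 = 0, so ω_n = 2.527 rad/s and ζ = 1.1/(2·2.527) = 0.2177.
2% settling time T_s ≈ 4/(ζω_n) = 4/0.55 = 7.27 s.

T_s ≈ 7.27 s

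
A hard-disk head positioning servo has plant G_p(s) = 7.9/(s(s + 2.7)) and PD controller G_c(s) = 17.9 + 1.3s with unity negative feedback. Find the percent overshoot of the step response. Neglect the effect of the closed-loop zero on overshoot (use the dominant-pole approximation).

Forward path: (17.9 + 1.3s)·7.9/(s(s+2.7)). The closed-loop characteristic equation is s² + (2.7 + 7.9·1.3)s + 7.9·17.9 = 0.
That is s² + 12.97s + 141.4 = 0, so ω_n = 11.89 rad/s and ζ = 12.97/(2·11.89) = 0.5453.
%OS = 100·exp(−πζ/√(1−ζ²)) = 13%.

13%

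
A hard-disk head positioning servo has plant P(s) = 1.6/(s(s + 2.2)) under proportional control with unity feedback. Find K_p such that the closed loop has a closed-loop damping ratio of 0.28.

Closed-loop characteristic equation: s² + 2.2s + K_p·1.6 = 0.
So ω_n = √(1.6K_p) and 2ζω_n = 2.2, giving ζ = 2.2/(2√(1.6K_p)).
Setting ζ = 0.28: √(1.6K_p) = 2.2/(2·0.28) = 3.929, so K_p = 15.43/1.6 = 9.65.

K_p = 9.65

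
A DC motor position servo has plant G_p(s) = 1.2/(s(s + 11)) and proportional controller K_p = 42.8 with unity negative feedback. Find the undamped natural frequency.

The closed-loop denominator is s(s+11) + 42.8·1.2 = s² + 11s + 51.36.
So ω_n² = 51.36 ⇒ ω_n = 7.167 rad/s, and ζ = 11/(2ω_n) = 0.767.

ω_n = 7.17 rad/s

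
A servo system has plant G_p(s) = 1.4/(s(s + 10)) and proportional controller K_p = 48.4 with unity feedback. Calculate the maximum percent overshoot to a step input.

Closed-loop characteristic equation: s² + 10s + 67.76 = 0, so ω_n = 8.232 rad/s and ζ = 10/(2·8.232) = 0.6074.
%OS = 100·exp(−πζ/√(1−ζ²)) = 100·exp(−π·0.6074/√0.6311) = 9.05%.

9.05%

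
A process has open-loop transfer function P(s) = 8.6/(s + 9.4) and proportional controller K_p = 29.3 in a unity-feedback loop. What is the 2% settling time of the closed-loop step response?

T_s ≈ 0.0153 s

Closed-loop transfer function: T(s) = K_p·P(s)/(1 + K_p·P(s)) = 252/(s + 9.4 + 252) = 252/(s + 261.4).
Time constant τ = 1/261.4 = 0.003826 s, so the 2% settling time is about 4τ = 0.0153 s.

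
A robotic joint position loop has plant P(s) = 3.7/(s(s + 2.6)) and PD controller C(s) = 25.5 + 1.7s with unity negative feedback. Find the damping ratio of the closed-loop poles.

Forward path: (25.5 + 1.7s)·3.7/(s(s+2.6)). The closed-loop characteristic equation is s² + (2.6 + 3.7·1.7)s + 3.7·25.5 = 0.
That is s² + 8.89s + 94.35 = 0, so ω_n = 9.713 rad/s and ζ = 8.89/(2·9.713) = 0.4576.

ζ = 0.458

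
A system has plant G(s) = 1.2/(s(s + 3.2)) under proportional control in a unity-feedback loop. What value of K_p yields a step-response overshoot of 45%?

From %OS = 100·exp(−πζ/√(1−ζ²)) = 45%, ζ = −ln(0.45)/√(π²+ln²(0.45)) = 0.2463.
Characteristic equation s² + 3.2s + 1.2K_p = 0 gives ζ = 3.2/(2√(1.2K_p)).
Setting ζ = 0.2463: √(1.2K_p) = 3.2/(2·0.2463) = 6.495, so K_p = 42.19/1.2 = 35.2.

K_p = 35.2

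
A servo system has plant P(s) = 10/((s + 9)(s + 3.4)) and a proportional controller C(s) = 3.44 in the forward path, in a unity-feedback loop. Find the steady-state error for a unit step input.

0.471

The loop is type 0. Static position error constant K_pos = C(0)·P(0) = 3.44·0.3268 = 1.124.
Steady-state error to a unit step: e_ss = 1/(1+K_pos) = 1/2.124 = 0.471.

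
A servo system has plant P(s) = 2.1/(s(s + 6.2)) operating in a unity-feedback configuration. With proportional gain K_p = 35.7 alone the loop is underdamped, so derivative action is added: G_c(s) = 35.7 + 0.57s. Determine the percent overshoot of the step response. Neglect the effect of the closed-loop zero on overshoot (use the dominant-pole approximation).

22.7%

Forward path: (35.7 + 0.57s)·2.1/(s(s+6.2)). The closed-loop characteristic equation is s² + (6.2 + 2.1·0.57)s + 2.1·35.7 = 0.
That is s² + 7.397s + 74.97 = 0, so ω_n = 8.659 rad/s and ζ = 7.397/(2·8.659) = 0.4272.
%OS = 100·exp(−πζ/√(1−ζ²)) = 22.7%.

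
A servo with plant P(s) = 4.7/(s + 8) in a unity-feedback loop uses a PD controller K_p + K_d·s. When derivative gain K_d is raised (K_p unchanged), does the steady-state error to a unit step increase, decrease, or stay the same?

unchanged

At s = 0 the derivative term contributes nothing: C(0) = K_p regardless of K_d, so K_pos = K_p·P(0) and e_ss are unchanged.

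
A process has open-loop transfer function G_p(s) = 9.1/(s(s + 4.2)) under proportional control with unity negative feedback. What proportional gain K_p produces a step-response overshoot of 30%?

K_p = 3.78

From %OS = 100·exp(−πζ/√(1−ζ²)) = 30%, ζ = −ln(0.3)/√(π²+ln²(0.3)) = 0.3579.
Characteristic equation s² + 4.2s + 9.1K_p = 0 gives ζ = 4.2/(2√(9.1K_p)).
Setting ζ = 0.3579: √(9.1K_p) = 4.2/(2·0.3579) = 5.868, so K_p = 34.44/9.1 = 3.78.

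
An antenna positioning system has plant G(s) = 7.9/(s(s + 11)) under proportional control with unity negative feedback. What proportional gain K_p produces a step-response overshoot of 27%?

From %OS = 100·exp(−πζ/√(1−ζ²)) = 27%, ζ = −ln(0.27)/√(π²+ln²(0.27)) = 0.3847.
Characteristic equation s² + 11s + 7.9K_p = 0 gives ζ = 11/(2√(7.9K_p)).
Setting ζ = 0.3847: √(7.9K_p) = 11/(2·0.3847) = 14.3, so K_p = 204.4/7.9 = 25.9.

K_p = 25.9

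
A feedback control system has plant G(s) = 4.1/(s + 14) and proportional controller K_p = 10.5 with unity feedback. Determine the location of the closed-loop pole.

s = -57.05

Closed-loop transfer function: T(s) = K_p·G(s)/(1 + K_p·G(s)) = 43.05/(s + 14 + 43.05) = 43.05/(s + 57.05).
The closed-loop pole is at s = −57.05.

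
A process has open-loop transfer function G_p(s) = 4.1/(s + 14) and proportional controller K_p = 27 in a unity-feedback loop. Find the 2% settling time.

T_s ≈ 0.0321 s

Closed-loop transfer function: T(s) = K_p·G_p(s)/(1 + K_p·G_p(s)) = 110.7/(s + 14 + 110.7) = 110.7/(s + 124.7).
Time constant τ = 1/124.7 = 0.008019 s, so the 2% settling time is about 4τ = 0.0321 s.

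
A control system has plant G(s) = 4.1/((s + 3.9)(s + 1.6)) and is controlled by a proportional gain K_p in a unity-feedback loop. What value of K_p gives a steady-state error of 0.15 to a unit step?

For a type-0 loop with proportional control, e_ss = 1/(1 + K_p·G(0)).
G(0) = 0.6571. Require 1/(1 + K_p·0.6571) = 0.15, so 1 + 0.6571·K_p = 6.667.
K_p = (6.667 − 1)/0.6571 = 8.62.

K_p = 8.62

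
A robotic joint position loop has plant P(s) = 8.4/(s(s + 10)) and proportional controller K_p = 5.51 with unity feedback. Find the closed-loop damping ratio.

With unity feedback the closed-loop characteristic equation is s² + 10s + 5.51·8.4 = s² + 10s + 46.28 = 0.
Matching s² + 2ζω_n s + ω_n²: ω_n = √46.28 = 6.803 rad/s and 2ζω_n = 10, so ζ = 10/(2·6.803) = 0.735.

ζ = 0.735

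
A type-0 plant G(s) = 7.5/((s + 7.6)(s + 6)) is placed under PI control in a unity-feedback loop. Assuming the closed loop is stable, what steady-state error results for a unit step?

The PI controller's integrator makes the forward path type 1, so e_ss to a step is zero.

0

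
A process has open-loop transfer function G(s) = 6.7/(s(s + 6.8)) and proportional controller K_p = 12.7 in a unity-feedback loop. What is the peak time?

From 1 + K_pG(s) = 0: s² + 6.8s + 85.09 = 0 ⇒ ω_n = 9.224, ζ = 0.3686.
Damped frequency ω_d = ω_n√(1−ζ²) = 8.575 rad/s, so peak time T_p = π/ω_d = 0.366 s.

T_p = 0.366 s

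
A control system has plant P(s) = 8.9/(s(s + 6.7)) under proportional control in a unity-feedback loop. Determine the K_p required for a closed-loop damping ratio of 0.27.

Closed-loop characteristic equation: s² + 6.7s + K_p·8.9 = 0.
So ω_n = √(8.9K_p) and 2ζω_n = 6.7, giving ζ = 6.7/(2√(8.9K_p)).
Setting ζ = 0.27: √(8.9K_p) = 6.7/(2·0.27) = 12.41, so K_p = 153.9/8.9 = 17.3.

K_p = 17.3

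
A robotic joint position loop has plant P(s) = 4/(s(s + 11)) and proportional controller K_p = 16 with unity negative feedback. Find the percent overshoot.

5.11%

The closed-loop denominator s² + 11s + 64 gives ω_n = √64 = 8 and ζ = 11/(2ω_n) = 0.6875.
%OS = 100·exp(−πζ/√(1−ζ²)) = 100·exp(−π·0.6875/√0.5273) = 5.11%.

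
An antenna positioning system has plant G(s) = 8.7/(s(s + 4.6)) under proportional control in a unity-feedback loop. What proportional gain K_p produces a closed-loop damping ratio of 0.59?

Closed-loop characteristic equation: s² + 4.6s + K_p·8.7 = 0.
So ω_n = √(8.7K_p) and 2ζω_n = 4.6, giving ζ = 4.6/(2√(8.7K_p)).
Setting ζ = 0.59: √(8.7K_p) = 4.6/(2·0.59) = 3.898, so K_p = 15.2/8.7 = 1.75.

K_p = 1.75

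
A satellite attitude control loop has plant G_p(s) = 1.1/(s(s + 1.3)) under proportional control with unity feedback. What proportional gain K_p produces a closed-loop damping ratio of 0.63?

K_p = 0.968

Closed-loop characteristic equation: s² + 1.3s + K_p·1.1 = 0.
So ω_n = √(1.1K_p) and 2ζω_n = 1.3, giving ζ = 1.3/(2√(1.1K_p)).
Setting ζ = 0.63: √(1.1K_p) = 1.3/(2·0.63) = 1.032, so K_p = 1.064/1.1 = 0.968.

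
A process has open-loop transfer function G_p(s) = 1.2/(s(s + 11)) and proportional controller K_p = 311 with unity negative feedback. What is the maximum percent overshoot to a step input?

The closed-loop denominator s² + 11s + 373.2 gives ω_n = √373.2 = 19.32 and ζ = 11/(2ω_n) = 0.2847.
%OS = 100·exp(−πζ/√(1−ζ²)) = 100·exp(−π·0.2847/√0.9189) = 39.3%.

39.3%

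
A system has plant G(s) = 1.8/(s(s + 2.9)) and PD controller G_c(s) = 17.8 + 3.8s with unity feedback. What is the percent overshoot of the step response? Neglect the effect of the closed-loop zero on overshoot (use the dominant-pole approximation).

Forward path: (17.8 + 3.8s)·1.8/(s(s+2.9)). The closed-loop characteristic equation is s² + (2.9 + 1.8·3.8)s + 1.8·17.8 = 0.
That is s² + 9.74s + 32.04 = 0, so ω_n = 5.66 rad/s and ζ = 9.74/(2·5.66) = 0.8604.
%OS = 100·exp(−πζ/√(1−ζ²)) = 0.498%.

0.498%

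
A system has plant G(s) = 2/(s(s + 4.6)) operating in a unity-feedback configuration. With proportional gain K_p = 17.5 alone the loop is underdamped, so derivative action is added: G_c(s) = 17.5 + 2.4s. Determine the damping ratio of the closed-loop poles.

ζ = 0.794

Forward path: (17.5 + 2.4s)·2/(s(s+4.6)). The closed-loop characteristic equation is s² + (4.6 + 2·2.4)s + 2·17.5 = 0.
That is s² + 9.4s + 35 = 0, so ω_n = 5.916 rad/s and ζ = 9.4/(2·5.916) = 0.7944.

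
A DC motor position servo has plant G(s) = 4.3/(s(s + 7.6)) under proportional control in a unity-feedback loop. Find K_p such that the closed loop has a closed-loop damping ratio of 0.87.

Closed-loop characteristic equation: s² + 7.6s + K_p·4.3 = 0.
So ω_n = √(4.3K_p) and 2ζω_n = 7.6, giving ζ = 7.6/(2√(4.3K_p)).
Setting ζ = 0.87: √(4.3K_p) = 7.6/(2·0.87) = 4.368, so K_p = 19.08/4.3 = 4.44.

K_p = 4.44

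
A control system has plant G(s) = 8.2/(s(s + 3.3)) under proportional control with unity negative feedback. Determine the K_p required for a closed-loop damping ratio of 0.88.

K_p = 0.429

Closed-loop characteristic equation: s² + 3.3s + K_p·8.2 = 0.
So ω_n = √(8.2K_p) and 2ζω_n = 3.3, giving ζ = 3.3/(2√(8.2K_p)).
Setting ζ = 0.88: √(8.2K_p) = 3.3/(2·0.88) = 1.875, so K_p = 3.516/8.2 = 0.429.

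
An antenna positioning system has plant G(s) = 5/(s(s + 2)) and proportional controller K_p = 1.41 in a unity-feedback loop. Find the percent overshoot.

The closed-loop denominator s² + 2s + 7.05 gives ω_n = √7.05 = 2.655 and ζ = 2/(2ω_n) = 0.3766.
%OS = 100·exp(−πζ/√(1−ζ²)) = 100·exp(−π·0.3766/√0.8582) = 27.9%.

27.9%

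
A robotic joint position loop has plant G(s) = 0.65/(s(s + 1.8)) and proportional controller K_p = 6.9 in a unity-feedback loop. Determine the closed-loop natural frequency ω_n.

ω_n = 2.12 rad/s

The closed-loop denominator is s(s+1.8) + 6.9·0.65 = s² + 1.8s + 4.485.
So ω_n² = 4.485 ⇒ ω_n = 2.118 rad/s, and ζ = 1.8/(2ω_n) = 0.425.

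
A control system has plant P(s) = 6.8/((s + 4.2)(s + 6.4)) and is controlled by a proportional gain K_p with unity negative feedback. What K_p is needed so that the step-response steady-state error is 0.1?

The loop is type 0, so e_ss(step) = 1/(1 + K_pos) with K_pos = K_p·P(0).
P(0) = 0.253. Require 1/(1 + K_p·0.253) = 0.1, so 1 + 0.253·K_p = 10.
K_p = (10 − 1)/0.253 = 35.6.

K_p = 35.6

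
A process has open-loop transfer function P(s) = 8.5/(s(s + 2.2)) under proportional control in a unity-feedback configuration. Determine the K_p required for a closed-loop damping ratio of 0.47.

Closed-loop characteristic equation: s² + 2.2s + K_p·8.5 = 0.
So ω_n = √(8.5K_p) and 2ζω_n = 2.2, giving ζ = 2.2/(2√(8.5K_p)).
Setting ζ = 0.47: √(8.5K_p) = 2.2/(2·0.47) = 2.34, so K_p = 5.478/8.5 = 0.644.

K_p = 0.644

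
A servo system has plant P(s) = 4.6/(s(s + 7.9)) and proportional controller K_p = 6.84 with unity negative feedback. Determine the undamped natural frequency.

1 + K_p·P(s) = 0 gives s² + 7.9s + 31.46 = 0.
So ω_n² = 31.46 ⇒ ω_n = 5.609 rad/s, and ζ = 7.9/(2ω_n) = 0.704.

ω_n = 5.61 rad/s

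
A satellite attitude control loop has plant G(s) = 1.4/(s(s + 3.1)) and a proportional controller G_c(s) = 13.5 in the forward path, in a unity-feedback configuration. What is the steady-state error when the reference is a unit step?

0

The open loop G_c(s)G(s) has a pole at the origin (type 1), so the static position error constant is infinite and e_ss = 1/(1+∞) = 0.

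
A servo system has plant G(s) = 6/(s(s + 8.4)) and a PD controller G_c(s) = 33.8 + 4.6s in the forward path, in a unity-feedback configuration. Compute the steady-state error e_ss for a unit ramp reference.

The loop has one pole at the origin (type 1). Velocity error constant K_v = lim_{s→0} s·G_c(s)G(s) = 33.8·6/8.4 = 24.14.
Steady-state error to a unit ramp: e_ss = 1/K_v = 0.0414.

0.0414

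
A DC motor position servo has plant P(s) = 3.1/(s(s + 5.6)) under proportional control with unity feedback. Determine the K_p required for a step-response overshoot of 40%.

K_p = 32.3

From %OS = 100·exp(−πζ/√(1−ζ²)) = 40%, ζ = −ln(0.4)/√(π²+ln²(0.4)) = 0.28.
Characteristic equation s² + 5.6s + 3.1K_p = 0 gives ζ = 5.6/(2√(3.1K_p)).
Setting ζ = 0.28: √(3.1K_p) = 5.6/(2·0.28) = 10, so K_p = 100/3.1 = 32.3.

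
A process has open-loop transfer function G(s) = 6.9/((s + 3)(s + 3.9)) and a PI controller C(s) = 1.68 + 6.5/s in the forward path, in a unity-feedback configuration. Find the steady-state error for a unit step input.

The open loop C(s)G(s) has a pole at the origin (type 1), so the static position error constant is infinite and e_ss = 1/(1+∞) = 0.

0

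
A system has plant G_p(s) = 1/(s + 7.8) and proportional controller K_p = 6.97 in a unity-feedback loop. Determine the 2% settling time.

T_s ≈ 0.271 s

Closed-loop transfer function: T(s) = K_p·G_p(s)/(1 + K_p·G_p(s)) = 6.97/(s + 7.8 + 6.97) = 6.97/(s + 14.77).
Time constant τ = 1/14.77 = 0.0677 s, so the 2% settling time is about 4τ = 0.271 s.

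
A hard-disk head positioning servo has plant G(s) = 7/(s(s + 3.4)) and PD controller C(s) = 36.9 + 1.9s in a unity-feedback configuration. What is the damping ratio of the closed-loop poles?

ζ = 0.52

Forward path: (36.9 + 1.9s)·7/(s(s+3.4)). The closed-loop characteristic equation is s² + (3.4 + 7·1.9)s + 7·36.9 = 0.
That is s² + 16.7s + 258.3 = 0, so ω_n = 16.07 rad/s and ζ = 16.7/(2·16.07) = 0.5195.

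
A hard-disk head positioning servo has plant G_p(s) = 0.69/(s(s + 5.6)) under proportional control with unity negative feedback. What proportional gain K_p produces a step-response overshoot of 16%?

K_p = 44.8

From %OS = 100·exp(−πζ/√(1−ζ²)) = 16%, ζ = −ln(0.16)/√(π²+ln²(0.16)) = 0.5039.
Characteristic equation s² + 5.6s + 0.69K_p = 0 gives ζ = 5.6/(2√(0.69K_p)).
Setting ζ = 0.5039: √(0.69K_p) = 5.6/(2·0.5039) = 5.557, so K_p = 30.88/0.69 = 44.8.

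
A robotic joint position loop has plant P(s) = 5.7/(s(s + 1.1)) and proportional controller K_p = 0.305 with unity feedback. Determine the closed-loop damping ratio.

ζ = 0.417

With unity feedback the closed-loop characteristic equation is s² + 1.1s + 0.305·5.7 = s² + 1.1s + 1.738 = 0.
Matching s² + 2ζω_n s + ω_n²: ω_n = √1.738 = 1.319 rad/s and 2ζω_n = 1.1, so ζ = 1.1/(2·1.319) = 0.417.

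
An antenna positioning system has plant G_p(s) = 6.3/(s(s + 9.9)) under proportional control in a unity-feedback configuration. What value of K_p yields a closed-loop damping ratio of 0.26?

Closed-loop characteristic equation: s² + 9.9s + K_p·6.3 = 0.
So ω_n = √(6.3K_p) and 2ζω_n = 9.9, giving ζ = 9.9/(2√(6.3K_p)).
Setting ζ = 0.26: √(6.3K_p) = 9.9/(2·0.26) = 19.04, so K_p = 362.5/6.3 = 57.5.

K_p = 57.5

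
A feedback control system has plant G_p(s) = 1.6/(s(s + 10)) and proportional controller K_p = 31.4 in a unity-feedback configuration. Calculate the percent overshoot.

4.39%

The closed-loop denominator s² + 10s + 50.24 gives ω_n = √50.24 = 7.088 and ζ = 10/(2ω_n) = 0.7054.
%OS = 100·exp(−πζ/√(1−ζ²)) = 100·exp(−π·0.7054/√0.5024) = 4.39%.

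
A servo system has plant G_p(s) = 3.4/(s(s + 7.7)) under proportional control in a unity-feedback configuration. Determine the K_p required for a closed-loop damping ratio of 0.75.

K_p = 7.75

Closed-loop characteristic equation: s² + 7.7s + K_p·3.4 = 0.
So ω_n = √(3.4K_p) and 2ζω_n = 7.7, giving ζ = 7.7/(2√(3.4K_p)).
Setting ζ = 0.75: √(3.4K_p) = 7.7/(2·0.75) = 5.133, so K_p = 26.35/3.4 = 7.75.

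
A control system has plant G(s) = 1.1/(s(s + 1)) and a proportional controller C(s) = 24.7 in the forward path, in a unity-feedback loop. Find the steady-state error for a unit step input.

The open loop C(s)G(s) has a pole at the origin (type 1), so the static position error constant is infinite and e_ss = 1/(1+∞) = 0.

0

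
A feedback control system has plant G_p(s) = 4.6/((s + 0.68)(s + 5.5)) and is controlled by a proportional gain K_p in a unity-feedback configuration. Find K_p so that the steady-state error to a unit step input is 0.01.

K_p = 80.5

The loop is type 0, so e_ss(step) = 1/(1 + K_pos) with K_pos = K_p·G_p(0).
G_p(0) = 1.23. Require 1/(1 + K_p·1.23) = 0.01, so 1 + 1.23·K_p = 100.
K_p = (100 − 1)/1.23 = 80.5.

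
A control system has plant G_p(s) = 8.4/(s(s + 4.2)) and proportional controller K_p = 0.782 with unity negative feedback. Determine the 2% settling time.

T_s ≈ 1.9 s

The closed-loop denominator s² + 4.2s + 6.569 gives ω_n = √6.569 = 2.563 and ζ = 4.2/(2ω_n) = 0.8194.
2% settling time T_s ≈ 4/(ζω_n) = 4/2.1 = 1.9 s.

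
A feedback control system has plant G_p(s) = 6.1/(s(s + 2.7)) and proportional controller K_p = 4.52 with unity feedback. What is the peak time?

From 1 + K_pG_p(s) = 0: s² + 2.7s + 27.57 = 0 ⇒ ω_n = 5.251, ζ = 0.2571.
Damped frequency ω_d = ω_n√(1−ζ²) = 5.074 rad/s, so peak time T_p = π/ω_d = 0.619 s.

T_p = 0.619 s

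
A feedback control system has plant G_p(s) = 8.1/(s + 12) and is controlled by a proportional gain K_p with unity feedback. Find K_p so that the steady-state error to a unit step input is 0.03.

Steady-state error for a unit step on this type-0 loop is 1/(1 + K_p·G_p(0)).
G_p(0) = 0.675. Require 1/(1 + K_p·0.675) = 0.03, so 1 + 0.675·K_p = 33.33.
K_p = (33.33 − 1)/0.675 = 47.9.

K_p = 47.9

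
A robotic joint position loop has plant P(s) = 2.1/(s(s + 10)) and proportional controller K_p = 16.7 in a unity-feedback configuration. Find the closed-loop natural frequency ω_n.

ω_n = 5.92 rad/s

The closed-loop denominator is s(s+10) + 16.7·2.1 = s² + 10s + 35.07.
Matching s² + 2ζω_n s + ω_n²: ω_n = √35.07 = 5.922 rad/s and 2ζω_n = 10, so ζ = 10/(2·5.922) = 0.844.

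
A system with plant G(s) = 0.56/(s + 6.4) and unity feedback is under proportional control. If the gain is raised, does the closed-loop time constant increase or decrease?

Closed-loop pole is at s = −(6.4+K_p·0.56); larger K_p moves it further left, so τ = 1/(6.4+K_p·0.56) decreases.

decrease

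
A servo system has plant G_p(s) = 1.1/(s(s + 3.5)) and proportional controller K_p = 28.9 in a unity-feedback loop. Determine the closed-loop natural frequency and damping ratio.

1 + K_p·G_p(s) = 0 gives s² + 3.5s + 31.79 = 0.
Matching s² + 2ζω_n s + ω_n²: ω_n = √31.79 = 5.638 rad/s and 2ζω_n = 3.5, so ζ = 3.5/(2·5.638) = 0.31.

ω_n = 5.64 rad/s, ζ = 0.31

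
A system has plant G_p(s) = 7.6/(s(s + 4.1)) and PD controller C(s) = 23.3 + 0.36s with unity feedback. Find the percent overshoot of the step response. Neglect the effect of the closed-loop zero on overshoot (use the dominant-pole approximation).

Forward path: (23.3 + 0.36s)·7.6/(s(s+4.1)). The closed-loop characteristic equation is s² + (4.1 + 7.6·0.36)s + 7.6·23.3 = 0.
That is s² + 6.836s + 177.1 = 0, so ω_n = 13.31 rad/s and ζ = 6.836/(2·13.31) = 0.2569.
%OS = 100·exp(−πζ/√(1−ζ²)) = 43.4%.

43.4%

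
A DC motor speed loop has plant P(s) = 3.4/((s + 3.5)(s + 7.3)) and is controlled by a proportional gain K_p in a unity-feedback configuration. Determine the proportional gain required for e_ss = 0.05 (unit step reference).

K_p = 143

The loop is type 0, so e_ss(step) = 1/(1 + K_pos) with K_pos = K_p·P(0).
P(0) = 0.1331. Require 1/(1 + K_p·0.1331) = 0.05, so 1 + 0.1331·K_p = 20.
K_p = (20 − 1)/0.1331 = 143.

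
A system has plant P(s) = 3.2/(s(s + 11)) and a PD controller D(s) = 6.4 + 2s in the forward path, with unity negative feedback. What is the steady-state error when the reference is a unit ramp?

0.537

The loop has one pole at the origin (type 1). Velocity error constant K_v = lim_{s→0} s·D(s)P(s) = 6.4·3.2/11 = 1.862.
Steady-state error to a unit ramp: e_ss = 1/K_v = 0.537.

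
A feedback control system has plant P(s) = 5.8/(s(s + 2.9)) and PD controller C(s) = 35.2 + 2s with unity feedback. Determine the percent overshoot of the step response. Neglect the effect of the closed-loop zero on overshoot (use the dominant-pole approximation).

15.7%

Forward path: (35.2 + 2s)·5.8/(s(s+2.9)). The closed-loop characteristic equation is s² + (2.9 + 5.8·2)s + 5.8·35.2 = 0.
That is s² + 14.5s + 204.2 = 0, so ω_n = 14.29 rad/s and ζ = 14.5/(2·14.29) = 0.5074.
%OS = 100·exp(−πζ/√(1−ζ²)) = 15.7%.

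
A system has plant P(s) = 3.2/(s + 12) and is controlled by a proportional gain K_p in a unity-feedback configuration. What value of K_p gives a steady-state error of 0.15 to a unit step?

K_p = 21.2

Steady-state error for a unit step on this type-0 loop is 1/(1 + K_p·P(0)).
P(0) = 0.2667. Require 1/(1 + K_p·0.2667) = 0.15, so 1 + 0.2667·K_p = 6.667.
K_p = (6.667 − 1)/0.2667 = 21.2.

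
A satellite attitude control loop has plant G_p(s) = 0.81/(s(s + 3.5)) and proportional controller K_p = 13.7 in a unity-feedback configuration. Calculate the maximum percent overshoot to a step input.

14.4%

The closed-loop denominator s² + 3.5s + 11.1 gives ω_n = √11.1 = 3.331 and ζ = 3.5/(2ω_n) = 0.5253.
%OS = 100·exp(−πζ/√(1−ζ²)) = 100·exp(−π·0.5253/√0.724) = 14.4%.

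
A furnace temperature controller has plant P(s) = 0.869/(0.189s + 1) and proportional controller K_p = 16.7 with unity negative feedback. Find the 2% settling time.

T_s ≈ 0.0487 s

Closed loop: T(s) = K_p·P/(1+K_p·P) = 14.51/(0.189s + 1 + 14.51), with pole at s = −(1 + 14.51)/0.189 = −82.08.
τ = 1/82.08 = 0.01218 s, so 2% settling time ≈ 4τ = 0.0487 s.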